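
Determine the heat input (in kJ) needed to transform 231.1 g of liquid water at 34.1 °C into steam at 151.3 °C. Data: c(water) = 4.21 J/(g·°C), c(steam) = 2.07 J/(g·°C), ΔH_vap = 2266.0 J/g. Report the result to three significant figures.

q = 612 kJ

q1 (heat water 34.1→100.0 °C): 231.1 × 4.21 × 65.9 = 64116 J
q2 (vaporize at 100 °C): 231.1 × 2266.0 = 523673 J
q3 (heat steam 100.0→151.3 °C): 231.1 × 2.07 × 51.3 = 24541 J
Total: 64116 + 523673 + 24541 = 612330 J = 612 kJ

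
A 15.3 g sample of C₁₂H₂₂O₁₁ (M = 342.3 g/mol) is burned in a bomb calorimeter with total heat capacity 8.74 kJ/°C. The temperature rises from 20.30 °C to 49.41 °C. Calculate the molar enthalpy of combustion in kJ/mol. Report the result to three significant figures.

ΔH = -5690 kJ/mol

ΔT = 49.41 − 20.30 = 29.11 °C
q_cal = C_cal × ΔT = 8.74 × 29.11 = 254.4214 kJ
n = 15.3 / 342.3 = 0.04470 mol
q_rxn = −q_cal = -254.4214 kJ
ΔH = -254.4214 / 0.04470 = -5692 kJ/mol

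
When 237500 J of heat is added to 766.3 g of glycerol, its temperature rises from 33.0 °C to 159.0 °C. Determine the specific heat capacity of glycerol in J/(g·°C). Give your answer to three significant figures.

c = q / (m ΔT) = 237500 / (766.3 × 126.0)
c = 237500 / 96553.8 = 2.46 J/(g·°C)

c = 2.46 J/(g·°C)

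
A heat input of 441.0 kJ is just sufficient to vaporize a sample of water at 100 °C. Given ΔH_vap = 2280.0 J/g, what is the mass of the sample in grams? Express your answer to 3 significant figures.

m = q / ΔH_vap = 441000 J / 2280.0 J/g = 193 g

m = 193 g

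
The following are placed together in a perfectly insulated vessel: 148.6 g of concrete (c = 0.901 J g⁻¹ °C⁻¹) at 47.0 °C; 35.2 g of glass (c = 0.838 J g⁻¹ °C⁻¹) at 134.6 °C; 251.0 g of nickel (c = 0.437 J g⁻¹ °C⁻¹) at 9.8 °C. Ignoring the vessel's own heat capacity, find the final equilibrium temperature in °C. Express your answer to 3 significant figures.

Σ mᵢcᵢ(T − Tᵢ) = 0  ⇒  T = Σ mᵢcᵢTᵢ / Σ mᵢcᵢ
Σ mᵢcᵢ = 148.6×0.901 + 35.2×0.838 + 251.0×0.437 = 273.0732
Σ mᵢcᵢTᵢ = 133.8886×47.0 + 29.4976×134.6 + 109.687×9.8 = 11338
T = 11338 / 273.0732 = 41.52 °C

T_f = 41.5 °C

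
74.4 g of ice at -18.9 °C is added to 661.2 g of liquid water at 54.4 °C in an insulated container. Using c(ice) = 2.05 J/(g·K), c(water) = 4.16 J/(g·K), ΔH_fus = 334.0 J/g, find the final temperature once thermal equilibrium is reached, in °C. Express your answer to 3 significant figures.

Heat to bring ice to 0 °C and melt it: q₁ = 74.4×2.05×18.9 + 74.4×334.0 = 27732 J
Heat the water can supply cooling to 0 °C: 661.2×4.16×54.4 = 149632 J > q₁, so all ice melts.
Energy balance: 661.2×4.16×(54.4 − T) = 27732 + 74.4×4.16×(T − 0)
2750.592(54.4 − T) = 27732 + 309.504 T
149632 − 27732 = 3060.096 T
T = 121900 / 3060.096 = 39.84 °C

T_f = 39.8 °C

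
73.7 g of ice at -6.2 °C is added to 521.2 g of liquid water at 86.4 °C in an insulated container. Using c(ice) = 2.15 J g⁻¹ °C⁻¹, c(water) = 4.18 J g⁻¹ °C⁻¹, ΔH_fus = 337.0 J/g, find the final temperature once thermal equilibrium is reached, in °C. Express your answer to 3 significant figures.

Heat to bring ice to 0 °C and melt it: q₁ = 73.7×2.15×6.2 + 73.7×337.0 = 25819 J
Heat the water can supply cooling to 0 °C: 521.2×4.18×86.4 = 188232 J > q₁, so all ice melts.
Energy balance: 521.2×4.18×(86.4 − T) = 25819 + 73.7×4.18×(T − 0)
2178.616(86.4 − T) = 25819 + 308.066 T
188232 − 25819 = 2486.682 T
T = 162413 / 2486.682 = 65.31 °C

T_f = 65.3 °C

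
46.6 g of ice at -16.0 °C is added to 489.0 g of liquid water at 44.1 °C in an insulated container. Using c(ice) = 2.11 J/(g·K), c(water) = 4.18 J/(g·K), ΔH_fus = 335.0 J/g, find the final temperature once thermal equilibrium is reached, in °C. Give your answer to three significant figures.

T_f = 32.6 °C

Heat to bring ice to 0 °C and melt it: q₁ = 46.6×2.11×16.0 + 46.6×335.0 = 17184 J
Heat the water can supply cooling to 0 °C: 489.0×4.18×44.1 = 90141.3 J > q₁, so all ice melts.
Energy balance: 489.0×4.18×(44.1 − T) = 17184 + 46.6×4.18×(T − 0)
2044.02(44.1 − T) = 17184 + 194.788 T
90141.3 − 17184 = 2238.808 T
T = 72957.3 / 2238.808 = 32.59 °C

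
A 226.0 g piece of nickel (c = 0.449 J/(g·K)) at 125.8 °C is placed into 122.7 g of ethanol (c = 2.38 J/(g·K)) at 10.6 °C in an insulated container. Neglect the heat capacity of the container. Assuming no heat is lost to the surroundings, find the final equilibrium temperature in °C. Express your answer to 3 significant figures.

T_f = 40.3 °C

Heat lost by nickel = heat gained by ethanol.
(226.0)(0.449)(125.8 − T) = (122.7)(2.38)(T − 10.6)
101.474 (125.8 − T) = 292.026 (T − 10.6)
12765 − 101.474 T = 292.026 T − 3095.5
15860.5 = 393.500 T
T = 40.31 °C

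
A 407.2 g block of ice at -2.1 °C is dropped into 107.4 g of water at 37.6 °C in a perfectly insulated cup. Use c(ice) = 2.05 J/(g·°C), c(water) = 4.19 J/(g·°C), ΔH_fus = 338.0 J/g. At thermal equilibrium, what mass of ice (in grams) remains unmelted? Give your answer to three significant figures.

m_ice remaining = 362 g

Heat to warm all ice to 0 °C: 407.2×2.05×2.1 = 1753.0 J
Heat released by water cooling to 0 °C: 107.4×4.19×37.6 = 16920 J
16920 J < 1753.0 + 407.2×338.0 = 139386.6 J, so not all ice melts; final T = 0 °C.
Heat left for melting: 16920 − 1753.0 = 15167.0 J
Mass melted = 15167.0 / 338.0 = 44.87 g
Ice remaining = 407.2 − 44.87 = 362.33 g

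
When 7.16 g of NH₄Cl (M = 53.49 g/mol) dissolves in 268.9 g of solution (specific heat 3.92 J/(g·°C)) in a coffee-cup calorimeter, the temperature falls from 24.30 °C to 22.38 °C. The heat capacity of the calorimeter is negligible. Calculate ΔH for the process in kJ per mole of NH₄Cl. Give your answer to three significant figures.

ΔH = 15.1 kJ/mol

|ΔT| = |22.38 − 24.30| = 1.92 °C
|q_surr| = (268.9 × 3.92) × 1.92 = 1054.088 × 1.92 = 2024 J
n(NH₄Cl) = 7.16 / 53.49 = 0.1339 mol
Temperature fell, so q_rxn = +|q_surr| = 2.024 kJ
ΔH = q_rxn / n = 15.12 kJ/mol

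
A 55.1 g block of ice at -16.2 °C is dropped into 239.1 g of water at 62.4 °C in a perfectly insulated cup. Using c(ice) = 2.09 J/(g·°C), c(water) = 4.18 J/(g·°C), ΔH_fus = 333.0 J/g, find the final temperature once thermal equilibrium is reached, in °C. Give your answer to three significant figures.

T_f = 34.3 °C

Heat to bring ice to 0 °C and melt it: q₁ = 55.1×2.09×16.2 + 55.1×333.0 = 20214 J
Heat the water can supply cooling to 0 °C: 239.1×4.18×62.4 = 62364.9 J > q₁, so all ice melts.
Energy balance: 239.1×4.18×(62.4 − T) = 20214 + 55.1×4.18×(T − 0)
999.438(62.4 − T) = 20214 + 230.318 T
62364.9 − 20214 = 1229.756 T
T = 42150.9 / 1229.756 = 34.28 °C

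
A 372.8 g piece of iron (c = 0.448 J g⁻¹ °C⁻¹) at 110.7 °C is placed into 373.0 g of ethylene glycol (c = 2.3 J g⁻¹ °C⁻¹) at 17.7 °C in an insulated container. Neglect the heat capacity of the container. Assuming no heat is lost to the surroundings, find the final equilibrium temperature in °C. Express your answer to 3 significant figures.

Heat lost by iron = heat gained by ethylene glycol.
(372.8)(0.448)(110.7 − T) = (373.0)(2.3)(T − 17.7)
167.0144 (110.7 − T) = 857.9 (T − 17.7)
18488 − 167.0144 T = 857.9 T − 15185
33673 = 1024.9144 T
T = 32.85 °C

T_f = 32.9 °C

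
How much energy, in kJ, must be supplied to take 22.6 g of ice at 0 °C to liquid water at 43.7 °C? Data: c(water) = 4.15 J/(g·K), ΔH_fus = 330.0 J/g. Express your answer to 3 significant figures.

q1 (melt at 0 °C): 22.6 × 330.0 = 7458 J
q2 (heat water 0.0→43.7 °C): 22.6 × 4.15 × 43.7 = 4099 J
Total: 7458 + 4099 = 11557 J = 11.6 kJ

q = 11.6 kJ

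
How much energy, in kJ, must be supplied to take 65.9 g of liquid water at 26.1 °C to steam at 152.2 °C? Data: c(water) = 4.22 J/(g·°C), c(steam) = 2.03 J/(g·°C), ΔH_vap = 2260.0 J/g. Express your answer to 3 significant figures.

q = 176 kJ

q1 (heat water 26.1→100.0 °C): 65.9 × 4.22 × 73.9 = 20551 J
q2 (vaporize at 100 °C): 65.9 × 2260.0 = 148934 J
q3 (heat steam 100.0→152.2 °C): 65.9 × 2.03 × 52.2 = 6983 J
Total: 20551 + 148934 + 6983 = 176468 J = 176 kJ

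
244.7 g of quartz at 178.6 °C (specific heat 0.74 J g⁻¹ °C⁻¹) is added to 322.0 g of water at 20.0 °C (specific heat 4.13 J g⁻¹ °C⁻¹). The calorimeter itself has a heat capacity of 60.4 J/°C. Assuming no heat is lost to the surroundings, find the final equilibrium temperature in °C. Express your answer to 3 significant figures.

Heat lost by quartz = heat gained by water + calorimeter.
(244.7)(0.74)(178.6 − T) = [(322.0)(4.13) + 60.4](T − 20.0)
181.078 (178.6 − T) = 1390.26 (T − 20.0)
32341 − 181.078 T = 1390.26 T − 27805
60146 = 1571.338 T
T = 38.28 °C

T_f = 38.3 °C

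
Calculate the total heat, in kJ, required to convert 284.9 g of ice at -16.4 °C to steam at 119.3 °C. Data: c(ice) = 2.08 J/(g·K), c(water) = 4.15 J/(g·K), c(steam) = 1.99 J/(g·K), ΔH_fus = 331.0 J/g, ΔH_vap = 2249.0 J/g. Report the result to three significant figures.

q = 874 kJ

q1 (heat ice -16.4→0.0 °C): 284.9 × 2.08 × 16.4 = 9719 J
q2 (melt at 0 °C): 284.9 × 331.0 = 94302 J
q3 (heat water 0.0→100.0 °C): 284.9 × 4.15 × 100.0 = 118234 J
q4 (vaporize at 100 °C): 284.9 × 2249.0 = 640740 J
q5 (heat steam 100.0→119.3 °C): 284.9 × 1.99 × 19.3 = 10942 J
Total: 9719 + 94302 + 118234 + 640740 + 10942 = 873937 J = 874 kJ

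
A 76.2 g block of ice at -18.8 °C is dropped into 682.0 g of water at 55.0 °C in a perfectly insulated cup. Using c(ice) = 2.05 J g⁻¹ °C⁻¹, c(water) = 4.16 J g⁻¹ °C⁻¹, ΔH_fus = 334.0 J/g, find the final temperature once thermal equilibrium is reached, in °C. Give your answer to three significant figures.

T_f = 40.5 °C

Heat to bring ice to 0 °C and melt it: q₁ = 76.2×2.05×18.8 + 76.2×334.0 = 28388 J
Heat the water can supply cooling to 0 °C: 682.0×4.16×55.0 = 156042 J > q₁, so all ice melts.
Energy balance: 682.0×4.16×(55.0 − T) = 28388 + 76.2×4.16×(T − 0)
2837.12(55.0 − T) = 28388 + 316.992 T
156042 − 28388 = 3154.112 T
T = 127654 / 3154.112 = 40.47 °C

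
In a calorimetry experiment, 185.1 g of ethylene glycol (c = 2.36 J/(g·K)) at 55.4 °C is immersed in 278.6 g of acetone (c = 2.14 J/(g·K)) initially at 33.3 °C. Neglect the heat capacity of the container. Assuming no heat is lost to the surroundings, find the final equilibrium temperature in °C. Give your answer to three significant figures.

Heat lost by ethylene glycol = heat gained by acetone.
(185.1)(2.36)(55.4 − T) = (278.6)(2.14)(T − 33.3)
436.836 (55.4 − T) = 596.204 (T − 33.3)
24201 − 436.836 T = 596.204 T − 19854
44055 = 1033.040 T
T = 42.646 °C

T_f = 42.6 °C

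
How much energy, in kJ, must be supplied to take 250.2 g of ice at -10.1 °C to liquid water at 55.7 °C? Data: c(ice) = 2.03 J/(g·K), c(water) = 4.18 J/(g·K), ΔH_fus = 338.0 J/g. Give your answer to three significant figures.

q = 148 kJ

q1 (heat ice -10.1→0.0 °C): 250.2 × 2.03 × 10.1 = 5130 J
q2 (melt at 0 °C): 250.2 × 338.0 = 84568 J
q3 (heat water 0.0→55.7 °C): 250.2 × 4.18 × 55.7 = 58253 J
Total: 5130 + 84568 + 58253 = 147951 J = 148 kJ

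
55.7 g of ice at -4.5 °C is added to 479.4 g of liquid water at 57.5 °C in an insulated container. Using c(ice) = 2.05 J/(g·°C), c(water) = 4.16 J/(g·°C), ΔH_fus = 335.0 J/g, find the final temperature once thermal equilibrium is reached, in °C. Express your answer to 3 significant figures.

T_f = 42.9 °C

Heat to bring ice to 0 °C and melt it: q₁ = 55.7×2.05×4.5 + 55.7×335.0 = 19173 J
Heat the water can supply cooling to 0 °C: 479.4×4.16×57.5 = 114672 J > q₁, so all ice melts.
Energy balance: 479.4×4.16×(57.5 − T) = 19173 + 55.7×4.16×(T − 0)
1994.304(57.5 − T) = 19173 + 231.712 T
114672 − 19173 = 2226.016 T
T = 95499 / 2226.016 = 42.90 °C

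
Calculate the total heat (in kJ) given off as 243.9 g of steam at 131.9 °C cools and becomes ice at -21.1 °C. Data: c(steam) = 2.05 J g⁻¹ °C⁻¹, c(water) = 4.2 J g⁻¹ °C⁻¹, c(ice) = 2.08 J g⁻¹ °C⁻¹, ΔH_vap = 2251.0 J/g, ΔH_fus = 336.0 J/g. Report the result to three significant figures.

q1 (cool steam 131.9→100 °C): 243.9 × 2.05 × 31.9 = 15950 J
q2 (condense at 100 °C): 243.9 × 2251.0 = 549019 J
q3 (cool water 100→0 °C): 243.9 × 4.2 × 100.0 = 102438 J
q4 (freeze at 0 °C): 243.9 × 336.0 = 81950 J
q5 (cool ice 0→-21.1 °C): 243.9 × 2.08 × 21.1 = 10704 J
Total: 15950 + 549019 + 102438 + 81950 + 10704 = 760061 J = 760 kJ

q = 760 kJ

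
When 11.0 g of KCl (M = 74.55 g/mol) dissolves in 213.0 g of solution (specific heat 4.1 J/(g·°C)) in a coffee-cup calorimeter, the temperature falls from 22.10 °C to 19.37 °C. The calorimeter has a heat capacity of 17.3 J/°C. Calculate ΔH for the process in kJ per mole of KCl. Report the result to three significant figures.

ΔH = 16.5 kJ/mol

|ΔT| = |19.37 − 22.10| = 2.73 °C
|q_surr| = (213.0 × 4.1 + 17.3) × 2.73 = 890.6 × 2.73 = 2431 J
n(KCl) = 11.0 / 74.55 = 0.1476 mol
Temperature fell, so q_rxn = +|q_surr| = 2.431 kJ
ΔH = q_rxn / n = 16.47 kJ/mol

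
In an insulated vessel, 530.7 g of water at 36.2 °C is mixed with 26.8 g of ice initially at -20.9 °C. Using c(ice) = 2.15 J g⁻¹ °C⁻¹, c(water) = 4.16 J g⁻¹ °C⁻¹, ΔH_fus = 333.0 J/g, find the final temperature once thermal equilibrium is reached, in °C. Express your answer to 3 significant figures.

T_f = 30.1 °C

Heat to bring ice to 0 °C and melt it: q₁ = 26.8×2.15×20.9 + 26.8×333.0 = 10129 J
Heat the water can supply cooling to 0 °C: 530.7×4.16×36.2 = 79919.2 J > q₁, so all ice melts.
Energy balance: 530.7×4.16×(36.2 − T) = 10129 + 26.8×4.16×(T − 0)
2207.712(36.2 − T) = 10129 + 111.488 T
79919.2 − 10129 = 2319.200 T
T = 69790.2 / 2319.200 = 30.09 °C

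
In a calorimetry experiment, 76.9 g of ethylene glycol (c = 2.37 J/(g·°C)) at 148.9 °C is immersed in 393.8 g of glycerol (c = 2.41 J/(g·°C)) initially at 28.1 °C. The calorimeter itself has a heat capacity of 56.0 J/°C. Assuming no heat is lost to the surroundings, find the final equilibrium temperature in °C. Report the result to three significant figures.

Heat lost by ethylene glycol = heat gained by glycerol + calorimeter.
(76.9)(2.37)(148.9 − T) = [(393.8)(2.41) + 56.0](T − 28.1)
182.253 (148.9 − T) = 1005.058 (T − 28.1)
27137 − 182.253 T = 1005.058 T − 28242
55379 = 1187.311 T
T = 46.64 °C

T_f = 46.6 °C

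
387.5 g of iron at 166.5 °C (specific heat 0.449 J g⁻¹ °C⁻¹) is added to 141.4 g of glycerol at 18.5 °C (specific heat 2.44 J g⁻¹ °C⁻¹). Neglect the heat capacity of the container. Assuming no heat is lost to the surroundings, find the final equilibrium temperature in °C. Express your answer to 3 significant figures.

Heat lost by iron = heat gained by glycerol.
(387.5)(0.449)(166.5 − T) = (141.4)(2.44)(T − 18.5)
173.9875 (166.5 − T) = 345.016 (T − 18.5)
28969 − 173.9875 T = 345.016 T − 6382.8
35351.8 = 519.0035 T
T = 68.11 °C

T_f = 68.1 °C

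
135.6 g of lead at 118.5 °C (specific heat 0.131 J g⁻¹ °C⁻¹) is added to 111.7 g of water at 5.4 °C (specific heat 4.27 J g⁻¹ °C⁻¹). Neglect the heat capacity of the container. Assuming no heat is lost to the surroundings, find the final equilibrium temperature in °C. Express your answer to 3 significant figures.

T_f = 9.46 °C

Heat lost by lead = heat gained by water.
(135.6)(0.131)(118.5 − T) = (111.7)(4.27)(T − 5.4)
17.7636 (118.5 − T) = 476.959 (T − 5.4)
2105.0 − 17.7636 T = 476.959 T − 2575.6
4680.6 = 494.7226 T
T = 9.461 °C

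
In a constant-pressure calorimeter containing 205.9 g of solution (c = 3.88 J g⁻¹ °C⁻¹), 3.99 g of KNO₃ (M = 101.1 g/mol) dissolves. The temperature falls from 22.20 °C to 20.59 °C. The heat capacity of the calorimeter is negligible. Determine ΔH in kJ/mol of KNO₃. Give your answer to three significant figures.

ΔH = 32.6 kJ/mol

|ΔT| = |20.59 − 22.20| = 1.61 °C
|q_surr| = (205.9 × 3.88) × 1.61 = 798.892 × 1.61 = 1286 J
n(KNO₃) = 3.99 / 101.1 = 0.03947 mol
Temperature fell, so q_rxn = +|q_surr| = 1.286 kJ
ΔH = q_rxn / n = 32.58 kJ/mol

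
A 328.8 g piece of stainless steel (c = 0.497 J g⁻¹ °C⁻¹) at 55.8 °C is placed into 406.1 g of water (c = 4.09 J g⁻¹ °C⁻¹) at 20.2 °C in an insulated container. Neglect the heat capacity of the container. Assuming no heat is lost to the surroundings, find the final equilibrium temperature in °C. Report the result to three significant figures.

Heat lost by stainless steel = heat gained by water.
(328.8)(0.497)(55.8 − T) = (406.1)(4.09)(T − 20.2)
163.4136 (55.8 − T) = 1660.949 (T − 20.2)
9118.5 − 163.4136 T = 1660.949 T − 33551
42669.5 = 1824.3626 T
T = 23.39 °C

T_f = 23.4 °C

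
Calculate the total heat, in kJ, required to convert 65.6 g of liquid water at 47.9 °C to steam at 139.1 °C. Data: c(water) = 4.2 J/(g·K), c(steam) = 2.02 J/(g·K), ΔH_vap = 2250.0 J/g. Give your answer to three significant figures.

q1 (heat water 47.9→100.0 °C): 65.6 × 4.2 × 52.1 = 14355 J
q2 (vaporize at 100 °C): 65.6 × 2250.0 = 147600 J
q3 (heat steam 100.0→139.1 °C): 65.6 × 2.02 × 39.1 = 5181 J
Total: 14355 + 147600 + 5181 = 167136 J = 167 kJ

q = 167 kJ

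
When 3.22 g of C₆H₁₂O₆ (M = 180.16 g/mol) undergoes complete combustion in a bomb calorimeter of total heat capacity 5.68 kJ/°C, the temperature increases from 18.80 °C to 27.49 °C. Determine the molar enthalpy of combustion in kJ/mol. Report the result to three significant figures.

ΔH = -2760 kJ/mol

ΔT = 27.49 − 18.80 = 8.69 °C
q_cal = C_cal × ΔT = 5.68 × 8.69 = 49.3592 kJ
n = 3.22 / 180.16 = 0.01787 mol
q_rxn = −q_cal = -49.3592 kJ
ΔH = -49.3592 / 0.01787 = -2762 kJ/mol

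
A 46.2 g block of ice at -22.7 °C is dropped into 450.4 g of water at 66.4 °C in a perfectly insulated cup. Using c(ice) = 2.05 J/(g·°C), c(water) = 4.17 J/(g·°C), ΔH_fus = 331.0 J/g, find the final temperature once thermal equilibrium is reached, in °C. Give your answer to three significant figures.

Heat to bring ice to 0 °C and melt it: q₁ = 46.2×2.05×22.7 + 46.2×331.0 = 17442 J
Heat the water can supply cooling to 0 °C: 450.4×4.17×66.4 = 124710 J > q₁, so all ice melts.
Energy balance: 450.4×4.17×(66.4 − T) = 17442 + 46.2×4.17×(T − 0)
1878.168(66.4 − T) = 17442 + 192.654 T
124710 − 17442 = 2070.822 T
T = 107268 / 2070.822 = 51.80 °C

T_f = 51.8 °C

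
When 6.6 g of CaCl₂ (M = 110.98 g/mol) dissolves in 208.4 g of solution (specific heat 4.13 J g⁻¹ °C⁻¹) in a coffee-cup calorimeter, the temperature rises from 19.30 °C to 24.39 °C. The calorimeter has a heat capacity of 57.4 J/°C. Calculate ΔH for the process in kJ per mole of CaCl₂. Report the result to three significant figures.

|ΔT| = |24.39 − 19.30| = 5.09 °C
|q_surr| = (208.4 × 4.13 + 57.4) × 5.09 = 918.092 × 5.09 = 4673 J
n(CaCl₂) = 6.6 / 110.98 = 0.05947 mol
Temperature rose, so q_rxn = −|q_surr| = -4.673 kJ
ΔH = q_rxn / n = -78.58 kJ/mol

ΔH = -78.6 kJ/mol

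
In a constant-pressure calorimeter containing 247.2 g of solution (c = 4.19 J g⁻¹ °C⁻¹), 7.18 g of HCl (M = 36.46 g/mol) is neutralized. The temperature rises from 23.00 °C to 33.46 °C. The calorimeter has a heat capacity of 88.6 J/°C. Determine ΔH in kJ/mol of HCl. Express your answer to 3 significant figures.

|ΔT| = |33.46 − 23.00| = 10.46 °C
|q_surr| = (247.2 × 4.19 + 88.6) × 10.46 = 1124.368 × 10.46 = 11760 J
n(HCl) = 7.18 / 36.46 = 0.1969 mol
Temperature rose, so q_rxn = −|q_surr| = -11.76 kJ
ΔH = q_rxn / n = -59.73 kJ/mol

ΔH = -59.7 kJ/mol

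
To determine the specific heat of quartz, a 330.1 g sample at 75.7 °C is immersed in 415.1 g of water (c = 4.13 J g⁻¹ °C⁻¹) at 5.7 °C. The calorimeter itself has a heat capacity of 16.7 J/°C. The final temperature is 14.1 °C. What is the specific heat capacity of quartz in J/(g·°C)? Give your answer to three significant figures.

q_gained = (415.1 × 4.13 + 16.7) × (14.1 − 5.7) = 14540 J
q_lost = 330.1 × c × (75.7 − 14.1) = 20334.16 c
Set equal: c = 14540 / 20334.16 = 0.715 J/(g·°C)

c = 0.715 J/(g·°C)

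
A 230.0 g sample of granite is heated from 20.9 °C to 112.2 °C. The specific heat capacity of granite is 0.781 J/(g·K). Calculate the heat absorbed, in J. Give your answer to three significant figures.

q = 16400 J

q = m c ΔT = 230.0 × 0.781 × (112.2 − 20.9)
q = 230.0 × 0.781 × 91.3 = 16400 J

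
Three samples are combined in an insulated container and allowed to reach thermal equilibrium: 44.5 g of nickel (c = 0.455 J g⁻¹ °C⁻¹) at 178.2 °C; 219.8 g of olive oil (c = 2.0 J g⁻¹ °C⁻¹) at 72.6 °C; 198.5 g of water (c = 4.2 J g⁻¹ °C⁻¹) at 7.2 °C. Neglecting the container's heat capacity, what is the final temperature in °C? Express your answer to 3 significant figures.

Σ mᵢcᵢ(T − Tᵢ) = 0  ⇒  T = Σ mᵢcᵢTᵢ / Σ mᵢcᵢ
Σ mᵢcᵢ = 44.5×0.455 + 219.8×2.0 + 198.5×4.2 = 1293.5475
Σ mᵢcᵢTᵢ = 20.2475×178.2 + 439.6×72.6 + 833.7×7.2 = 41526
T = 41526 / 1293.5475 = 32.10 °C

T_f = 32.1 °C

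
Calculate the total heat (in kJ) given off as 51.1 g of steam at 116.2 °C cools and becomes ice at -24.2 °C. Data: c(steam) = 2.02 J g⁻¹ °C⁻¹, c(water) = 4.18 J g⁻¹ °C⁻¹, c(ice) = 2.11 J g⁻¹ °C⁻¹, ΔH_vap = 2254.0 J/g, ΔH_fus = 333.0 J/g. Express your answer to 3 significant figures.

q = 158 kJ

q1 (cool steam 116.2→100 °C): 51.1 × 2.02 × 16.2 = 1672 J
q2 (condense at 100 °C): 51.1 × 2254.0 = 115179 J
q3 (cool water 100→0 °C): 51.1 × 4.18 × 100.0 = 21360 J
q4 (freeze at 0 °C): 51.1 × 333.0 = 17016 J
q5 (cool ice 0→-24.2 °C): 51.1 × 2.11 × 24.2 = 2609 J
Total: 1672 + 115179 + 21360 + 17016 + 2609 = 157836 J = 158 kJ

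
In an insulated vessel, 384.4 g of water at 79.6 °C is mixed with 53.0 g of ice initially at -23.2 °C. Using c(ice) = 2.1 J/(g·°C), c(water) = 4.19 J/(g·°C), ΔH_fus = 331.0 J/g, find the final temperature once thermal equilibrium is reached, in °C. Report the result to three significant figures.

T_f = 59.0 °C

Heat to bring ice to 0 °C and melt it: q₁ = 53.0×2.1×23.2 + 53.0×331.0 = 20125 J
Heat the water can supply cooling to 0 °C: 384.4×4.19×79.6 = 128207 J > q₁, so all ice melts.
Energy balance: 384.4×4.19×(79.6 − T) = 20125 + 53.0×4.19×(T − 0)
1610.636(79.6 − T) = 20125 + 222.07 T
128207 − 20125 = 1832.706 T
T = 108082 / 1832.706 = 58.97 °C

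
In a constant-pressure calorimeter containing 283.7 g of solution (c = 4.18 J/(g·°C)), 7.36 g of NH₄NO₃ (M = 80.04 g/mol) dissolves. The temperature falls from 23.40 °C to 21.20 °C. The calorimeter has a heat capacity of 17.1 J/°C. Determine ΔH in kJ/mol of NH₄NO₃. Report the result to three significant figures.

ΔH = 28.8 kJ/mol

|ΔT| = |21.20 − 23.40| = 2.20 °C
|q_surr| = (283.7 × 4.18 + 17.1) × 2.20 = 1202.966 × 2.20 = 2647 J
n(NH₄NO₃) = 7.36 / 80.04 = 0.09195 mol
Temperature fell, so q_rxn = +|q_surr| = 2.647 kJ
ΔH = q_rxn / n = 28.79 kJ/mol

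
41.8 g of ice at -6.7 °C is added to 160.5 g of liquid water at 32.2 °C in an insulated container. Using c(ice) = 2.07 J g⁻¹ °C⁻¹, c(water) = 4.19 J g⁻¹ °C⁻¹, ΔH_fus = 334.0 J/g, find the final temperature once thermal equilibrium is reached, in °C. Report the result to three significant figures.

Heat to bring ice to 0 °C and melt it: q₁ = 41.8×2.07×6.7 + 41.8×334.0 = 14541 J
Heat the water can supply cooling to 0 °C: 160.5×4.19×32.2 = 21654.3 J > q₁, so all ice melts.
Energy balance: 160.5×4.19×(32.2 − T) = 14541 + 41.8×4.19×(T − 0)
672.495(32.2 − T) = 14541 + 175.142 T
21654.3 − 14541 = 847.637 T
T = 7113.3 / 847.637 = 8.392 °C

T_f = 8.39 °C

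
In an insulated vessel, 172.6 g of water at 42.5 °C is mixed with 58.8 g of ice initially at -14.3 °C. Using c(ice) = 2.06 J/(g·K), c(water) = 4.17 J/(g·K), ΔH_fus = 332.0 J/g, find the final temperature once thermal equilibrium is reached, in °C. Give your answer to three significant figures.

Heat to bring ice to 0 °C and melt it: q₁ = 58.8×2.06×14.3 + 58.8×332.0 = 21254 J
Heat the water can supply cooling to 0 °C: 172.6×4.17×42.5 = 30589.0 J > q₁, so all ice melts.
Energy balance: 172.6×4.17×(42.5 − T) = 21254 + 58.8×4.17×(T − 0)
719.742(42.5 − T) = 21254 + 245.196 T
30589.0 − 21254 = 964.938 T
T = 9335.0 / 964.938 = 9.674 °C

T_f = 9.67 °C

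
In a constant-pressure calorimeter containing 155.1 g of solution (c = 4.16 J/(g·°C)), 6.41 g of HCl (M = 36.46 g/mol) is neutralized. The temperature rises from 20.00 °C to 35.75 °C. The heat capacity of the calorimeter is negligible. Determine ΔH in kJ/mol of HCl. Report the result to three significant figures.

ΔH = -57.8 kJ/mol

|ΔT| = |35.75 − 20.00| = 15.75 °C
|q_surr| = (155.1 × 4.16) × 15.75 = 645.216 × 15.75 = 10160 J
n(HCl) = 6.41 / 36.46 = 0.1758 mol
Temperature rose, so q_rxn = −|q_surr| = -10.16 kJ
ΔH = q_rxn / n = -57.79 kJ/mol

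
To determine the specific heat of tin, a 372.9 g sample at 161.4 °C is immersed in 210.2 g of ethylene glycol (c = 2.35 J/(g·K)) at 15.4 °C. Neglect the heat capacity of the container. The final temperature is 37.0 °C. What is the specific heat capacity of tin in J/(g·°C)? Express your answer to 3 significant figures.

q_gained = (210.2 × 2.35) × (37.0 − 15.4) = 10670 J
q_lost = 372.9 × c × (161.4 − 37.0) = 46388.76 c
Set equal: c = 10670 / 46388.76 = 0.230 J/(g·°C)

c = 0.230 J/(g·°C)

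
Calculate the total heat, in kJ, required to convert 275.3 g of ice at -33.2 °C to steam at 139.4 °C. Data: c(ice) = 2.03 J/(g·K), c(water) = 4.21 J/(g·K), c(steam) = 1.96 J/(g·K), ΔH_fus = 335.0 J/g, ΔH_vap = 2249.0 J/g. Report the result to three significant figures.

q1 (heat ice -33.2→0.0 °C): 275.3 × 2.03 × 33.2 = 18554 J
q2 (melt at 0 °C): 275.3 × 335.0 = 92226 J
q3 (heat water 0.0→100.0 °C): 275.3 × 4.21 × 100.0 = 115901 J
q4 (vaporize at 100 °C): 275.3 × 2249.0 = 619150 J
q5 (heat steam 100.0→139.4 °C): 275.3 × 1.96 × 39.4 = 21260 J
Total: 18554 + 92226 + 115901 + 619150 + 21260 = 867091 J = 867 kJ

q = 867 kJ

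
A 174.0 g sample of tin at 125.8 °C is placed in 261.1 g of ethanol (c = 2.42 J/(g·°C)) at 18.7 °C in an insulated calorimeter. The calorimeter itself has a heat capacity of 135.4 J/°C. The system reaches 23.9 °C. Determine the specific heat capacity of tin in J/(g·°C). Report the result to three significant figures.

c = 0.225 J/(g·°C)

q_gained = (261.1 × 2.42 + 135.4) × (23.9 − 18.7) = 3990 J
q_lost = 174.0 × c × (125.8 − 23.9) = 17730.6 c
Set equal: c = 3990 / 17730.6 = 0.225 J/(g·°C)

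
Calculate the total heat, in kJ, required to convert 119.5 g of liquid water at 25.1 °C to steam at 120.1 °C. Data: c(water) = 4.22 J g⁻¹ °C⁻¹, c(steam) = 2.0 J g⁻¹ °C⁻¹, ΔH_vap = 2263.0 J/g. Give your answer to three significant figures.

q = 313 kJ

q1 (heat water 25.1→100.0 °C): 119.5 × 4.22 × 74.9 = 37771 J
q2 (vaporize at 100 °C): 119.5 × 2263.0 = 270429 J
q3 (heat steam 100.0→120.1 °C): 119.5 × 2.0 × 20.1 = 4804 J
Total: 37771 + 270429 + 4804 = 313004 J = 313 kJ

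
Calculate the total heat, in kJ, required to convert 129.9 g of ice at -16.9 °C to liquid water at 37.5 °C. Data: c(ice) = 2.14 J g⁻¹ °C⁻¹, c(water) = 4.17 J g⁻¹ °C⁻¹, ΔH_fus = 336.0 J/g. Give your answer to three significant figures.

q1 (heat ice -16.9→0.0 °C): 129.9 × 2.14 × 16.9 = 4698 J
q2 (melt at 0 °C): 129.9 × 336.0 = 43646 J
q3 (heat water 0.0→37.5 °C): 129.9 × 4.17 × 37.5 = 20313 J
Total: 4698 + 43646 + 20313 = 68657 J = 68.7 kJ

q = 68.7 kJ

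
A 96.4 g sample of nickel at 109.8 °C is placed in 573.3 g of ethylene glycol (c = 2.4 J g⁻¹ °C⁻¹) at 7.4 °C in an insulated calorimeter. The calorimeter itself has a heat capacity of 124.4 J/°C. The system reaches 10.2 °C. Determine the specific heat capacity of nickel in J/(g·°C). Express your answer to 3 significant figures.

c = 0.438 J/(g·°C)

q_gained = (573.3 × 2.4 + 124.4) × (10.2 − 7.4) = 4201 J
q_lost = 96.4 × c × (109.8 − 10.2) = 9601.44 c
Set equal: c = 4201 / 9601.44 = 0.438 J/(g·°C)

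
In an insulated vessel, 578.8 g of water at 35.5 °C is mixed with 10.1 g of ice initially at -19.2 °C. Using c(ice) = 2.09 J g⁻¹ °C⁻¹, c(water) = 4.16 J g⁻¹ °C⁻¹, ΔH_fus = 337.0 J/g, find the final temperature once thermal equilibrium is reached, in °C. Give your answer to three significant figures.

T_f = 33.3 °C

Heat to bring ice to 0 °C and melt it: q₁ = 10.1×2.09×19.2 + 10.1×337.0 = 3809.0 J
Heat the water can supply cooling to 0 °C: 578.8×4.16×35.5 = 85477.2 J > q₁, so all ice melts.
Energy balance: 578.8×4.16×(35.5 − T) = 3809.0 + 10.1×4.16×(T − 0)
2407.808(35.5 − T) = 3809.0 + 42.016 T
85477.2 − 3809.0 = 2449.824 T
T = 81668.2 / 2449.824 = 33.34 °C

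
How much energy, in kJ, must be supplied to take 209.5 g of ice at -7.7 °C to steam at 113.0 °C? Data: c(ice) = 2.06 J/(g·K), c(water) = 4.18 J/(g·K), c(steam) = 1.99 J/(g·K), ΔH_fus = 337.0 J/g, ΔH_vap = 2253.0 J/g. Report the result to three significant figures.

q1 (heat ice -7.7→0.0 °C): 209.5 × 2.06 × 7.7 = 3323 J
q2 (melt at 0 °C): 209.5 × 337.0 = 70602 J
q3 (heat water 0.0→100.0 °C): 209.5 × 4.18 × 100.0 = 87571 J
q4 (vaporize at 100 °C): 209.5 × 2253.0 = 472004 J
q5 (heat steam 100.0→113.0 °C): 209.5 × 1.99 × 13.0 = 5420 J
Total: 3323 + 70602 + 87571 + 472004 + 5420 = 638920 J = 639 kJ

q = 639 kJ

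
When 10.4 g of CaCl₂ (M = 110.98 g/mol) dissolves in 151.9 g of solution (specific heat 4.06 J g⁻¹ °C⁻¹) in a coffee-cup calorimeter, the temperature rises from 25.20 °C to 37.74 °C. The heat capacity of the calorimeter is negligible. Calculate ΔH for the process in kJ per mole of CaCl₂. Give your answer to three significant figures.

|ΔT| = |37.74 − 25.20| = 12.54 °C
|q_surr| = (151.9 × 4.06) × 12.54 = 616.714 × 12.54 = 7734 J
n(CaCl₂) = 10.4 / 110.98 = 0.09371 mol
Temperature rose, so q_rxn = −|q_surr| = -7.734 kJ
ΔH = q_rxn / n = -82.53 kJ/mol

ΔH = -82.5 kJ/mol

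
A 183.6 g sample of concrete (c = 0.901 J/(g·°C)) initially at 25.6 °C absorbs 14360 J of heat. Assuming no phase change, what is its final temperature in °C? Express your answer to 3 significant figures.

T_f = 112 °C

ΔT = q / (m c) = 14360 / (183.6 × 0.901) = 86.81 °C
T_f = 25.6 + 86.81 = 112.41 °C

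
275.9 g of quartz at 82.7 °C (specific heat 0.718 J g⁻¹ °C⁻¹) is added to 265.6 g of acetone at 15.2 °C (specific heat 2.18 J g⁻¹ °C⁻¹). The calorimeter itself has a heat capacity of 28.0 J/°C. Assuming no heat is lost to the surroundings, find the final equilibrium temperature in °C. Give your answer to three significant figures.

T_f = 31.8 °C

Heat lost by quartz = heat gained by acetone + calorimeter.
(275.9)(0.718)(82.7 − T) = [(265.6)(2.18) + 28.0](T − 15.2)
198.0962 (82.7 − T) = 607.008 (T − 15.2)
16383 − 198.0962 T = 607.008 T − 9226.5
25609.5 = 805.1042 T
T = 31.81 °C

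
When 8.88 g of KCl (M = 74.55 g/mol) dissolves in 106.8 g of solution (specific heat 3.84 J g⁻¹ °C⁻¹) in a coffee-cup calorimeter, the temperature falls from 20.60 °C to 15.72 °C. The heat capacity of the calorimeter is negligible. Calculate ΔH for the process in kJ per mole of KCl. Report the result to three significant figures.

ΔH = 16.8 kJ/mol

|ΔT| = |15.72 − 20.60| = 4.88 °C
|q_surr| = (106.8 × 3.84) × 4.88 = 410.112 × 4.88 = 2001 J
n(KCl) = 8.88 / 74.55 = 0.1191 mol
Temperature fell, so q_rxn = +|q_surr| = 2.001 kJ
ΔH = q_rxn / n = 16.80 kJ/mol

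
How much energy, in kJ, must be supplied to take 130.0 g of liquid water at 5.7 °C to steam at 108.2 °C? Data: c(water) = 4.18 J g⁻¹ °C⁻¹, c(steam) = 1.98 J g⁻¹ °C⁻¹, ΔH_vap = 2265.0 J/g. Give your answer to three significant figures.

q = 348 kJ

q1 (heat water 5.7→100.0 °C): 130.0 × 4.18 × 94.3 = 51243 J
q2 (vaporize at 100 °C): 130.0 × 2265.0 = 294450 J
q3 (heat steam 100.0→108.2 °C): 130.0 × 1.98 × 8.2 = 2111 J
Total: 51243 + 294450 + 2111 = 347804 J = 348 kJ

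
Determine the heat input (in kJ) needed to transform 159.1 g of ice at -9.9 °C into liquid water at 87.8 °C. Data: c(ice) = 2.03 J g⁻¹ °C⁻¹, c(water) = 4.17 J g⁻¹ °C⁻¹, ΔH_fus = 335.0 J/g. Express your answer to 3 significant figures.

q1 (heat ice -9.9→0.0 °C): 159.1 × 2.03 × 9.9 = 3197 J
q2 (melt at 0 °C): 159.1 × 335.0 = 53299 J
q3 (heat water 0.0→87.8 °C): 159.1 × 4.17 × 87.8 = 58251 J
Total: 3197 + 53299 + 58251 = 114747 J = 115 kJ

q = 115 kJ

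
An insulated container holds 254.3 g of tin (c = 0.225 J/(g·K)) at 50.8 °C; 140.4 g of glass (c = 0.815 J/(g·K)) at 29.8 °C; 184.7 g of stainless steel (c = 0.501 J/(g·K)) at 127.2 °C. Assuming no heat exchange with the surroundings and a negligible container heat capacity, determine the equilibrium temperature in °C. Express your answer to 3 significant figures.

T_f = 68.5 °C

Σ mᵢcᵢ(T − Tᵢ) = 0  ⇒  T = Σ mᵢcᵢTᵢ / Σ mᵢcᵢ
Σ mᵢcᵢ = 254.3×0.225 + 140.4×0.815 + 184.7×0.501 = 264.1782
Σ mᵢcᵢTᵢ = 57.2175×50.8 + 114.426×29.8 + 92.5347×127.2 = 18087
T = 18087 / 264.1782 = 68.47 °C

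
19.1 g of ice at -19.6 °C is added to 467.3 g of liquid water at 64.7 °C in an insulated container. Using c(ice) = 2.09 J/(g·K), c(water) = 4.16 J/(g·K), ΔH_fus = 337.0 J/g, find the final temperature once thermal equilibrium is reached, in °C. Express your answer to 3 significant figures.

T_f = 58.6 °C

Heat to bring ice to 0 °C and melt it: q₁ = 19.1×2.09×19.6 + 19.1×337.0 = 7219.1 J
Heat the water can supply cooling to 0 °C: 467.3×4.16×64.7 = 125775 J > q₁, so all ice melts.
Energy balance: 467.3×4.16×(64.7 − T) = 7219.1 + 19.1×4.16×(T − 0)
1943.968(64.7 − T) = 7219.1 + 79.456 T
125775 − 7219.1 = 2023.424 T
T = 118555.9 / 2023.424 = 58.59 °C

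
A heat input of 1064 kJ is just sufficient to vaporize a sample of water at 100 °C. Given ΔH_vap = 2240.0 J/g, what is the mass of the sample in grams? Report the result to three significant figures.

m = q / ΔH_vap = 1064000 J / 2240.0 J/g = 475 g

m = 475 g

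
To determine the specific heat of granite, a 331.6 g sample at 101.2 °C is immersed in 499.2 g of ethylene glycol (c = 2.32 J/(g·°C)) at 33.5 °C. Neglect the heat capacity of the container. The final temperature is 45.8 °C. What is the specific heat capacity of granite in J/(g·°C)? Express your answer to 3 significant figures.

c = 0.775 J/(g·°C)

q_gained = (499.2 × 2.32) × (45.8 − 33.5) = 14245 J
q_lost = 331.6 × c × (101.2 − 45.8) = 18370.64 c
Set equal: c = 14245 / 18370.64 = 0.775 J/(g·°C)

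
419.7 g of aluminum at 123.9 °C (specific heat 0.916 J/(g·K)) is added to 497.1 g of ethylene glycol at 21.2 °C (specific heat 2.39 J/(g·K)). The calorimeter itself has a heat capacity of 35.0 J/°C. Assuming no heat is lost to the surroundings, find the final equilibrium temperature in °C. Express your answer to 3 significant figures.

Heat lost by aluminum = heat gained by ethylene glycol + calorimeter.
(419.7)(0.916)(123.9 − T) = [(497.1)(2.39) + 35.0](T − 21.2)
384.4452 (123.9 − T) = 1223.069 (T − 21.2)
47633 − 384.4452 T = 1223.069 T − 25929
73562 = 1607.5142 T
T = 45.76 °C

T_f = 45.8 °C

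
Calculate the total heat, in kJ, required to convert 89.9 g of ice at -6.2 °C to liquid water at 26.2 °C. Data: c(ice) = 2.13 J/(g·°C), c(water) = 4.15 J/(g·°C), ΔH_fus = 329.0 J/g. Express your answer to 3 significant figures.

q1 (heat ice -6.2→0.0 °C): 89.9 × 2.13 × 6.2 = 1187 J
q2 (melt at 0 °C): 89.9 × 329.0 = 29577 J
q3 (heat water 0.0→26.2 °C): 89.9 × 4.15 × 26.2 = 9775 J
Total: 1187 + 29577 + 9775 = 40539 J = 40.5 kJ

q = 40.5 kJ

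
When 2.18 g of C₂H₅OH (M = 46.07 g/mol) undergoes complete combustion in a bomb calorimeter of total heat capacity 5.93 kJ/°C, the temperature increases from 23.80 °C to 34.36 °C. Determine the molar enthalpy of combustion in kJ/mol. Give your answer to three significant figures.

ΔT = 34.36 − 23.80 = 10.56 °C
q_cal = C_cal × ΔT = 5.93 × 10.56 = 62.6208 kJ
n = 2.18 / 46.07 = 0.04732 mol
q_rxn = −q_cal = -62.6208 kJ
ΔH = -62.6208 / 0.04732 = -1323 kJ/mol

ΔH = -1320 kJ/mol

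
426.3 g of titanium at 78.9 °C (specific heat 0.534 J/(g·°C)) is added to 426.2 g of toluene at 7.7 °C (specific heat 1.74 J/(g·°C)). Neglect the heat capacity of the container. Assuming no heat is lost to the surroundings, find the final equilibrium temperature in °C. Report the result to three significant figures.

T_f = 24.4 °C

Heat lost by titanium = heat gained by toluene.
(426.3)(0.534)(78.9 − T) = (426.2)(1.74)(T − 7.7)
227.6442 (78.9 − T) = 741.588 (T − 7.7)
17961 − 227.6442 T = 741.588 T − 5710.2
23671.2 = 969.2322 T
T = 24.42 °C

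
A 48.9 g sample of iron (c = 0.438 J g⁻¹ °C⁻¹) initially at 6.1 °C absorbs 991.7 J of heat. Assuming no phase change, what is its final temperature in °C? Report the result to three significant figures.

T_f = 52.4 °C

ΔT = q / (m c) = 991.7 / (48.9 × 0.438) = 46.30 °C
T_f = 6.1 + 46.30 = 52.40 °C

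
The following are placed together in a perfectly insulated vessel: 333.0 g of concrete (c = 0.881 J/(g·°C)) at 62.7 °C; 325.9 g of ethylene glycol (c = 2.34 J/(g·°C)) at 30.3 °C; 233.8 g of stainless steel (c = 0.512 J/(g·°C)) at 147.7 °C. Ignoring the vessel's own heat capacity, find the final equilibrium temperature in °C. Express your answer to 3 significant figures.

T_f = 50.3 °C

Σ mᵢcᵢ(T − Tᵢ) = 0  ⇒  T = Σ mᵢcᵢTᵢ / Σ mᵢcᵢ
Σ mᵢcᵢ = 333.0×0.881 + 325.9×2.34 + 233.8×0.512 = 1175.6846
Σ mᵢcᵢTᵢ = 293.373×62.7 + 762.606×30.3 + 119.7056×147.7 = 59182
T = 59182 / 1175.6846 = 50.34 °C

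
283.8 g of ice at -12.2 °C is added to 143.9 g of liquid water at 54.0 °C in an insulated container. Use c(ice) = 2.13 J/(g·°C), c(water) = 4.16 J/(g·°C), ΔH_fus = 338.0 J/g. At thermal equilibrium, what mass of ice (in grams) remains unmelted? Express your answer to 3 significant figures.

m_ice remaining = 210 g

Heat to warm all ice to 0 °C: 283.8×2.13×12.2 = 7374.8 J
Heat released by water cooling to 0 °C: 143.9×4.16×54.0 = 32326 J
32326 J < 7374.8 + 283.8×338.0 = 103299.2 J, so not all ice melts; final T = 0 °C.
Heat left for melting: 32326 − 7374.8 = 24951.2 J
Mass melted = 24951.2 / 338.0 = 73.82 g
Ice remaining = 283.8 − 73.82 = 209.98 g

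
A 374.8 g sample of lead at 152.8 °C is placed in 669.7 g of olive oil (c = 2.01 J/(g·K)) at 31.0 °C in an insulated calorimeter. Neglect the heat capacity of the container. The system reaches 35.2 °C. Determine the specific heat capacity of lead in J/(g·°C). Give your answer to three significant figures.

q_gained = (669.7 × 2.01) × (35.2 − 31.0) = 5654 J
q_lost = 374.8 × c × (152.8 − 35.2) = 44076.48 c
Set equal: c = 5654 / 44076.48 = 0.128 J/(g·°C)

c = 0.128 J/(g·°C)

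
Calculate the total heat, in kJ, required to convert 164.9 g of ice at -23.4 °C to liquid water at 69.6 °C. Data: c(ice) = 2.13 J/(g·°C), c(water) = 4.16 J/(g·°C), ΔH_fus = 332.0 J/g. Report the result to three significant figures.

q1 (heat ice -23.4→0.0 °C): 164.9 × 2.13 × 23.4 = 8219 J
q2 (melt at 0 °C): 164.9 × 332.0 = 54747 J
q3 (heat water 0.0→69.6 °C): 164.9 × 4.16 × 69.6 = 47744 J
Total: 8219 + 54747 + 47744 = 110710 J = 111 kJ

q = 111 kJ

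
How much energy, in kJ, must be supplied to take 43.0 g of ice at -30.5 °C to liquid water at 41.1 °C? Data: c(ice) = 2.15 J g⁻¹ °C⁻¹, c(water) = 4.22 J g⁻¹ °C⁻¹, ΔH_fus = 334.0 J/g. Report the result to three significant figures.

q1 (heat ice -30.5→0.0 °C): 43.0 × 2.15 × 30.5 = 2820 J
q2 (melt at 0 °C): 43.0 × 334.0 = 14362 J
q3 (heat water 0.0→41.1 °C): 43.0 × 4.22 × 41.1 = 7458 J
Total: 2820 + 14362 + 7458 = 24640 J = 24.6 kJ

q = 24.6 kJ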